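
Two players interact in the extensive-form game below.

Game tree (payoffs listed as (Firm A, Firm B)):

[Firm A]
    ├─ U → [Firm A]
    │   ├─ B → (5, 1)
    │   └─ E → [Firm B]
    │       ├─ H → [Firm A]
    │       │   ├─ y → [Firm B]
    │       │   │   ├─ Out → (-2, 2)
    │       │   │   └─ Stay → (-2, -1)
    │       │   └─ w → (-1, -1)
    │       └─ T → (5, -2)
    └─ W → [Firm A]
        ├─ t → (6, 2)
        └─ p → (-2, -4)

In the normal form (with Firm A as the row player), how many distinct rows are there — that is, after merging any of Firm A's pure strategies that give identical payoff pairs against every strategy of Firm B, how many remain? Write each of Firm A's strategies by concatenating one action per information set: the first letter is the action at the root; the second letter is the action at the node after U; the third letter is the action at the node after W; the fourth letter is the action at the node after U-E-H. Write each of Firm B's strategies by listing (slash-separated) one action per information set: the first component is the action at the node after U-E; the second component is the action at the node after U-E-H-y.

Firm A has 16 pure strategies: UBty, UBtw, UBpy, UBpw, UEty, UEtw, UEpy, UEpw, WBty, WBtw, WBpy, WBpw, WEty, WEtw, WEpy, WEpw. Columns: H/Out, H/Stay, T/Out, T/Stay.
{UBty, UBtw, UBpy, UBpw} → row (5,1) (5,1) (5,1) (5,1)
{UEty, UEpy} → row (-2,2) (-2,-1) (5,-2) (5,-2)
{UEtw, UEpw} → row (-1,-1) (-1,-1) (5,-2) (5,-2)
{WBty, WBtw, WEty, WEtw} → row (6,2) (6,2) (6,2) (6,2)
{WBpy, WBpw, WEpy, WEpw} → row (-2,-4) (-2,-4) (-2,-4) (-2,-4)
That's 5 distinct rows out of 16 strategies.

5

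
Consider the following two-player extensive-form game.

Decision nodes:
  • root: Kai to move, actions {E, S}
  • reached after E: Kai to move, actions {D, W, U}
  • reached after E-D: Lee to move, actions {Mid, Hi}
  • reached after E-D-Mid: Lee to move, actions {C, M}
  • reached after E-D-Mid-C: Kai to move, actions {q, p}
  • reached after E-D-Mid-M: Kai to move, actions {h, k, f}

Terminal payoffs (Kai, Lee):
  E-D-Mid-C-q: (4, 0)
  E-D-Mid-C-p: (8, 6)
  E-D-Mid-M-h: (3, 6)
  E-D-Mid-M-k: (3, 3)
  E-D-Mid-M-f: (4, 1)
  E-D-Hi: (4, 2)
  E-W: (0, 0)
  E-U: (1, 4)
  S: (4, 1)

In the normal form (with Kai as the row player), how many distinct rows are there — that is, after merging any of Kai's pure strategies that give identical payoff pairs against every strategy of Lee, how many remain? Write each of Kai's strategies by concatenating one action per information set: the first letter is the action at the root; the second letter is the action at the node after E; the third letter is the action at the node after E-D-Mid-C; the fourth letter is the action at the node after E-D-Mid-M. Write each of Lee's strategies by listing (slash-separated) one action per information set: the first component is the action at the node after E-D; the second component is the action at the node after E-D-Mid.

Kai has 36 pure strategies: EDqh, EDqk, EDqf, EDph, EDpk, EDpf, EWqh, EWqk, EWqf, EWph, EWpk, EWpf, EUqh, EUqk, EUqf, EUph, EUpk, EUpf, SDqh, SDqk, SDqf, SDph, SDpk, SDpf, SWqh, SWqk, SWqf, SWph, SWpk, SWpf, SUqh, SUqk, SUqf, SUph, SUpk, SUpf. Columns: Mid/C, Mid/M, Hi/C, Hi/M.
{EDqh} → row (4,0) (3,6) (4,2) (4,2)
{EDqk} → row (4,0) (3,3) (4,2) (4,2)
{EDqf} → row (4,0) (4,1) (4,2) (4,2)
{EDph} → row (8,6) (3,6) (4,2) (4,2)
{EDpk} → row (8,6) (3,3) (4,2) (4,2)
{EDpf} → row (8,6) (4,1) (4,2) (4,2)
{EWqh, EWqk, EWqf, EWph, EWpk, EWpf} → row (0,0) (0,0) (0,0) (0,0)
{EUqh, EUqk, EUqf, EUph, EUpk, EUpf} → row (1,4) (1,4) (1,4) (1,4)
{SDqh, SDqk, SDqf, SDph, SDpk, SDpf, SWqh, SWqk, SWqf, SWph, SWpk, SWpf, SUqh, SUqk, SUqf, SUph, SUpk, SUpf} → row (4,1) (4,1) (4,1) (4,1)
That's 9 distinct rows out of 36 strategies.

9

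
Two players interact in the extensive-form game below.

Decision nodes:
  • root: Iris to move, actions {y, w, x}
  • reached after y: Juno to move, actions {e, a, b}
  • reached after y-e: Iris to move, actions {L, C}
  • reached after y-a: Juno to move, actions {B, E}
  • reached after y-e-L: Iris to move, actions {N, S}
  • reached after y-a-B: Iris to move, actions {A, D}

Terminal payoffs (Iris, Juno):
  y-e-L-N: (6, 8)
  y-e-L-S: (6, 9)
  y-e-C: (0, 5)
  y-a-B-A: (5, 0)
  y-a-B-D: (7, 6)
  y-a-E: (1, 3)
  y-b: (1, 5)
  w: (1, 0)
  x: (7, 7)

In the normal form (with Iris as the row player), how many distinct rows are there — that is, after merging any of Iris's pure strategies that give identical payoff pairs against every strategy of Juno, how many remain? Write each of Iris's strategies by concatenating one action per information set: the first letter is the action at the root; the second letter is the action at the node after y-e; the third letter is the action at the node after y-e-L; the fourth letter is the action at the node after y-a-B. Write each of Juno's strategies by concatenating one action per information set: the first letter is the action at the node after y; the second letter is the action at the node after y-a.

Iris has 24 pure strategies: yLNA, yLND, yLSA, yLSD, yCNA, yCND, yCSA, yCSD, wLNA, wLND, wLSA, wLSD, wCNA, wCND, wCSA, wCSD, xLNA, xLND, xLSA, xLSD, xCNA, xCND, xCSA, xCSD. Columns: eB, eE, aB, aE, bB, bE.
{yLNA} → row (6,8) (6,8) (5,0) (1,3) (1,5) (1,5)
{yLND} → row (6,8) (6,8) (7,6) (1,3) (1,5) (1,5)
{yLSA} → row (6,9) (6,9) (5,0) (1,3) (1,5) (1,5)
{yLSD} → row (6,9) (6,9) (7,6) (1,3) (1,5) (1,5)
{yCNA, yCSA} → row (0,5) (0,5) (5,0) (1,3) (1,5) (1,5)
{yCND, yCSD} → row (0,5) (0,5) (7,6) (1,3) (1,5) (1,5)
{wLNA, wLND, wLSA, wLSD, wCNA, wCND, wCSA, wCSD} → row (1,0) (1,0) (1,0) (1,0) (1,0) (1,0)
{xLNA, xLND, xLSA, xLSD, xCNA, xCND, xCSA, xCSD} → row (7,7) (7,7) (7,7) (7,7) (7,7) (7,7)
That's 8 distinct rows out of 24 strategies.

8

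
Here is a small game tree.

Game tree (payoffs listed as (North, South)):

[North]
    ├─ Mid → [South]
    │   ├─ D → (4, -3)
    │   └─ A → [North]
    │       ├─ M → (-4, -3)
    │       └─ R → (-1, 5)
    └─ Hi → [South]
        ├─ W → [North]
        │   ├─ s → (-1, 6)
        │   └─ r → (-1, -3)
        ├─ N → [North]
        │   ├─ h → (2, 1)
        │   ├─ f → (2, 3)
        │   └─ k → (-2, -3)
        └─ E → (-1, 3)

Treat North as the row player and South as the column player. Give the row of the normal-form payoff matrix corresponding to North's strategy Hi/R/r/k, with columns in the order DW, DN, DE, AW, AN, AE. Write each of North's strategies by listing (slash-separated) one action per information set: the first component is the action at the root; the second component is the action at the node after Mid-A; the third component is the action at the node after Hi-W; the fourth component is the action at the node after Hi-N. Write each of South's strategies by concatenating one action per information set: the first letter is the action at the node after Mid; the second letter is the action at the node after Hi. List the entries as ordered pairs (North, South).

(-1,-3) (-2,-3) (-1,3) (-1,-3) (-2,-3) (-1,3)

vs DW: North plays Hi → South plays W at [Hi] → North plays r at [Hi-W] → (-1, -3)
vs DN: North plays Hi → South plays N at [Hi] → North plays k at [Hi-N] → (-2, -3)
vs DE: North plays Hi → South plays E at [Hi] → (-1, 3)
vs AW: North plays Hi → South plays W at [Hi] → North plays r at [Hi-W] → (-1, -3)
vs AN: North plays Hi → South plays N at [Hi] → North plays k at [Hi-N] → (-2, -3)
vs AE: North plays Hi → South plays E at [Hi] → (-1, 3)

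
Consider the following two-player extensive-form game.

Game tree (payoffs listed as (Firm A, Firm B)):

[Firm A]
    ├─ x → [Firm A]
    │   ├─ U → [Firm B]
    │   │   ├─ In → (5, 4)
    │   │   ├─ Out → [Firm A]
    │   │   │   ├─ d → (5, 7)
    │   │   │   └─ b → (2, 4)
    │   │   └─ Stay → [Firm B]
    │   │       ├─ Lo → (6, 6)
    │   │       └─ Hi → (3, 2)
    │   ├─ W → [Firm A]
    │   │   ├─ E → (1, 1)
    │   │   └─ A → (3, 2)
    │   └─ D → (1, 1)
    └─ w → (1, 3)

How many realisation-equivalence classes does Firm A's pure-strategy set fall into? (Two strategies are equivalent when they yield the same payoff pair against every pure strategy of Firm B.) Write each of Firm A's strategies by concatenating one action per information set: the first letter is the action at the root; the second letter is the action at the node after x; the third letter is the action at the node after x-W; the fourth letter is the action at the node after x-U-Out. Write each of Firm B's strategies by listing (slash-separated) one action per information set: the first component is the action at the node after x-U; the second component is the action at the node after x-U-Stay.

Firm A has 24 pure strategies: xUEd, xUEb, xUAd, xUAb, xWEd, xWEb, xWAd, xWAb, xDEd, xDEb, xDAd, xDAb, wUEd, wUEb, wUAd, wUAb, wWEd, wWEb, wWAd, wWAb, wDEd, wDEb, wDAd, wDAb. Columns: In/Lo, In/Hi, Out/Lo, Out/Hi, Stay/Lo, Stay/Hi.
{xUEd, xUAd} → row (5,4) (5,4) (5,7) (5,7) (6,6) (3,2)
{xUEb, xUAb} → row (5,4) (5,4) (2,4) (2,4) (6,6) (3,2)
{xWEd, xWEb, xDEd, xDEb, xDAd, xDAb} → row (1,1) (1,1) (1,1) (1,1) (1,1) (1,1)
{xWAd, xWAb} → row (3,2) (3,2) (3,2) (3,2) (3,2) (3,2)
{wUEd, wUEb, wUAd, wUAb, wWEd, wWEb, wWAd, wWAb, wDEd, wDEb, wDAd, wDAb} → row (1,3) (1,3) (1,3) (1,3) (1,3) (1,3)
That's 5 distinct rows out of 24 strategies.

5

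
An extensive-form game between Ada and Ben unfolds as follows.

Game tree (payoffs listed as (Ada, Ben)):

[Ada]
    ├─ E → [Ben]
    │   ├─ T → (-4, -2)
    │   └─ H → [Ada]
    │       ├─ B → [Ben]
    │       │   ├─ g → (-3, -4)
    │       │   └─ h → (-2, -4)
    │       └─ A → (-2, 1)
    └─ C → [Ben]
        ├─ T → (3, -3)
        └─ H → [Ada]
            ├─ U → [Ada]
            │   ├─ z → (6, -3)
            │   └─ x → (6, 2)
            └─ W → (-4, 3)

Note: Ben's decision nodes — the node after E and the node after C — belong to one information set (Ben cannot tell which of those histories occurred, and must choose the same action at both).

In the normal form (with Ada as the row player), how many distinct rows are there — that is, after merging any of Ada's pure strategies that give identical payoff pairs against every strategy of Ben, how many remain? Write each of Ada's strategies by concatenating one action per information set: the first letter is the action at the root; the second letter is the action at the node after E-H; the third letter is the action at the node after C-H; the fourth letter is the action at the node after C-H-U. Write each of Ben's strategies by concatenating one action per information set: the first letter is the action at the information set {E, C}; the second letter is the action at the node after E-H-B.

Ada has 16 pure strategies: EBUz, EBUx, EBWz, EBWx, EAUz, EAUx, EAWz, EAWx, CBUz, CBUx, CBWz, CBWx, CAUz, CAUx, CAWz, CAWx. Columns: Tg, Th, Hg, Hh.
{EBUz, EBUx, EBWz, EBWx} → row (-4,-2) (-4,-2) (-3,-4) (-2,-4)
{EAUz, EAUx, EAWz, EAWx} → row (-4,-2) (-4,-2) (-2,1) (-2,1)
{CBUz, CAUz} → row (3,-3) (3,-3) (6,-3) (6,-3)
{CBUx, CAUx} → row (3,-3) (3,-3) (6,2) (6,2)
{CBWz, CBWx, CAWz, CAWx} → row (3,-3) (3,-3) (-4,3) (-4,3)
That's 5 distinct rows out of 16 strategies.

5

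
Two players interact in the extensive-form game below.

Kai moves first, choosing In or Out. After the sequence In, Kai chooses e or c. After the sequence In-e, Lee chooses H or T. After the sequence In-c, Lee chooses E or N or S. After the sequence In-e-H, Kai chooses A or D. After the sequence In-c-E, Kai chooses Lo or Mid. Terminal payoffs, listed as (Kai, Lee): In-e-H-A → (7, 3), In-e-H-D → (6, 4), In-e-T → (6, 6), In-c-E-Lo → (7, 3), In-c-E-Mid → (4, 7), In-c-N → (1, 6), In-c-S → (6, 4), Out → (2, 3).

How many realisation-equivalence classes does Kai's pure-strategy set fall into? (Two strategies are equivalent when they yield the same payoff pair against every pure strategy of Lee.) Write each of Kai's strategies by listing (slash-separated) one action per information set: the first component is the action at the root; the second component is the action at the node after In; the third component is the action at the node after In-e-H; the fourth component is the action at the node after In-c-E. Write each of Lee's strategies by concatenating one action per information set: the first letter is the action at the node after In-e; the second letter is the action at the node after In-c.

5

Kai has 16 pure strategies: In/e/A/Lo, In/e/A/Mid, In/e/D/Lo, In/e/D/Mid, In/c/A/Lo, In/c/A/Mid, In/c/D/Lo, In/c/D/Mid, Out/e/A/Lo, Out/e/A/Mid, Out/e/D/Lo, Out/e/D/Mid, Out/c/A/Lo, Out/c/A/Mid, Out/c/D/Lo, Out/c/D/Mid. Columns: HE, HN, HS, TE, TN, TS.
{In/e/A/Lo, In/e/A/Mid} → row (7,3) (7,3) (7,3) (6,6) (6,6) (6,6)
{In/e/D/Lo, In/e/D/Mid} → row (6,4) (6,4) (6,4) (6,6) (6,6) (6,6)
{In/c/A/Lo, In/c/D/Lo} → row (7,3) (1,6) (6,4) (7,3) (1,6) (6,4)
{In/c/A/Mid, In/c/D/Mid} → row (4,7) (1,6) (6,4) (4,7) (1,6) (6,4)
{Out/e/A/Lo, Out/e/A/Mid, Out/e/D/Lo, Out/e/D/Mid, Out/c/A/Lo, Out/c/A/Mid, Out/c/D/Lo, Out/c/D/Mid} → row (2,3) (2,3) (2,3) (2,3) (2,3) (2,3)
That's 5 distinct rows out of 16 strategies.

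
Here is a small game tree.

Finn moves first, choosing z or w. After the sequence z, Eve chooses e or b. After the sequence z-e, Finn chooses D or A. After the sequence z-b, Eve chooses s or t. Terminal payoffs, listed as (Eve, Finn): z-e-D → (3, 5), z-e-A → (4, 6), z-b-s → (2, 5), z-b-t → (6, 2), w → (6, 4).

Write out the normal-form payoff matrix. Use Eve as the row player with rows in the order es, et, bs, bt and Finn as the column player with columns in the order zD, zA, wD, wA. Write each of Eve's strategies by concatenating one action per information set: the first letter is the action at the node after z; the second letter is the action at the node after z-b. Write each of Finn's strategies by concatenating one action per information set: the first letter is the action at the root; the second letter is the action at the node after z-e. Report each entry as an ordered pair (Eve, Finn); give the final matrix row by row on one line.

es: (3,5) (4,6) (6,4) (6,4) | et: (3,5) (4,6) (6,4) (6,4) | bs: (2,5) (2,5) (6,4) (6,4) | bt: (6,2) (6,2) (6,4) (6,4)

Row es: zD→(3,5), zA→(4,6), wD→(6,4), wA→(6,4)
Row et: zD→(3,5), zA→(4,6), wD→(6,4), wA→(6,4)
Row bs: zD→(2,5), zA→(2,5), wD→(6,4), wA→(6,4)
Row bt: zD→(6,2), zA→(6,2), wD→(6,4), wA→(6,4)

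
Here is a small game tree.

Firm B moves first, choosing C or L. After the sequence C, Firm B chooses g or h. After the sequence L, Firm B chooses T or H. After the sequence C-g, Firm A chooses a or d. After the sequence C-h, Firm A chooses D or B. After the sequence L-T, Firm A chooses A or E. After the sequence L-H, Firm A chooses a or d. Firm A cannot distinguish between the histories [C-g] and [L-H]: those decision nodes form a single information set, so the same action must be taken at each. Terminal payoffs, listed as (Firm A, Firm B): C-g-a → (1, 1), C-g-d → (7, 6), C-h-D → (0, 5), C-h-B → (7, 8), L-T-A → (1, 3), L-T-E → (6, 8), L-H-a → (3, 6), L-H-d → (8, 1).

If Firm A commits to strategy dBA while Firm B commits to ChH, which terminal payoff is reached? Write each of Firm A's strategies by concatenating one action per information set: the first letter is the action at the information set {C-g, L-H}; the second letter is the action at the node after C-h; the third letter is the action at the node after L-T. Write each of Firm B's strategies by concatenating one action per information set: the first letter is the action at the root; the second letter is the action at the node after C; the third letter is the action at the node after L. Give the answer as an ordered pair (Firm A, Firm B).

Trace the play path from the root:
  Firm B plays C
  Firm B plays h at [C]
  Firm A plays B at [C-h]
→ terminal payoff (7, 8).
(Firm A's choice at the information set {C-g, L-H} is never reached on this path, so it doesn't affect the outcome.)

(7, 8)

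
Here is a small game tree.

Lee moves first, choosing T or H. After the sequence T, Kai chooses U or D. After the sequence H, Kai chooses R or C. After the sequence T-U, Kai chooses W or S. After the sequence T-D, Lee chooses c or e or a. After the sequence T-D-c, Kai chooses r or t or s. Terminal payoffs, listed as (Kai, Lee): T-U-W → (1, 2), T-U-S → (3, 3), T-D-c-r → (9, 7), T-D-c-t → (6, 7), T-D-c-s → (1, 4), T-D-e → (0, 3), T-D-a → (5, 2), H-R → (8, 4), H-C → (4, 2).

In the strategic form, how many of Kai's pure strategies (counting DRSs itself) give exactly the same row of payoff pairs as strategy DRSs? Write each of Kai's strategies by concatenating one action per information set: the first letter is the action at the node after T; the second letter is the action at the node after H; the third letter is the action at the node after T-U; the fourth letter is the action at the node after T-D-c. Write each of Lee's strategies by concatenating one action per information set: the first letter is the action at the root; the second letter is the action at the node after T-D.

Row for DRSs (columns Tc, Te, Ta, Hc, He, Ha): (1,4) (0,3) (5,2) (8,4) (8,4) (8,4).
Under DRSs, Kai's choice at the node after T-U can never be reached regardless of what Lee does, so varying those choices leaves every outcome unchanged.
Holding the reachable choices fixed and varying the unreachable one freely already gives 2 equivalent strategies.
No other strategy reproduces this row, so those 2 are the full class: DRWs, DRSs.

2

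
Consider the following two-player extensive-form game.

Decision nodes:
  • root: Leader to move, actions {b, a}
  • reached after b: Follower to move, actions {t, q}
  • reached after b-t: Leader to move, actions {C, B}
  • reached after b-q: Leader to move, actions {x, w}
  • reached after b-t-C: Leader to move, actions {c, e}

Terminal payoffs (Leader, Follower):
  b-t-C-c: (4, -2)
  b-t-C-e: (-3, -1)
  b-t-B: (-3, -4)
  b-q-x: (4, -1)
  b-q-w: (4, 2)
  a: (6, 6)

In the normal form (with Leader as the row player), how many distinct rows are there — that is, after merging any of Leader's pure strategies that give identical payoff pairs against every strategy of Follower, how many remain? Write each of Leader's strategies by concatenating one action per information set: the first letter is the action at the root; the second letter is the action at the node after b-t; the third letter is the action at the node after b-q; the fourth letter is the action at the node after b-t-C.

Leader has 16 pure strategies: bCxc, bCxe, bCwc, bCwe, bBxc, bBxe, bBwc, bBwe, aCxc, aCxe, aCwc, aCwe, aBxc, aBxe, aBwc, aBwe. Columns: t, q.
{bCxc} → row (4,-2) (4,-1)
{bCxe} → row (-3,-1) (4,-1)
{bCwc} → row (4,-2) (4,2)
{bCwe} → row (-3,-1) (4,2)
{bBxc, bBxe} → row (-3,-4) (4,-1)
{bBwc, bBwe} → row (-3,-4) (4,2)
{aCxc, aCxe, aCwc, aCwe, aBxc, aBxe, aBwc, aBwe} → row (6,6) (6,6)
That's 7 distinct rows out of 16 strategies.

7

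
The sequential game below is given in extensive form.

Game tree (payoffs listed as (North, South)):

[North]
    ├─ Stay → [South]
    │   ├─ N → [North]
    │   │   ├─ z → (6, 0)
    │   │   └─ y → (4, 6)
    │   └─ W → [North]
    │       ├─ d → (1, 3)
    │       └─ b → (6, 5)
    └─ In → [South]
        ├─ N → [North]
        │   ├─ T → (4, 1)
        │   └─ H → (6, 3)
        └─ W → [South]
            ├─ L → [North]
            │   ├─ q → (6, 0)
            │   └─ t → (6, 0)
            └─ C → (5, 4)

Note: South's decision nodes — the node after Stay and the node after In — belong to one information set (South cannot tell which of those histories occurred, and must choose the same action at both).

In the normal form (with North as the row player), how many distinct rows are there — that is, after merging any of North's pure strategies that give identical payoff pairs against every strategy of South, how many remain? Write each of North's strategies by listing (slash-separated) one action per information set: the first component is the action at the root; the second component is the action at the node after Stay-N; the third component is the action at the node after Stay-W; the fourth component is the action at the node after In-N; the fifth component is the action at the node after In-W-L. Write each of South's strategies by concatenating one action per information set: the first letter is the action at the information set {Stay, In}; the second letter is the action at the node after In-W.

6

North has 32 pure strategies: Stay/z/d/T/q, Stay/z/d/T/t, Stay/z/d/H/q, Stay/z/d/H/t, Stay/z/b/T/q, Stay/z/b/T/t, Stay/z/b/H/q, Stay/z/b/H/t, Stay/y/d/T/q, Stay/y/d/T/t, Stay/y/d/H/q, Stay/y/d/H/t, Stay/y/b/T/q, Stay/y/b/T/t, Stay/y/b/H/q, Stay/y/b/H/t, In/z/d/T/q, In/z/d/T/t, In/z/d/H/q, In/z/d/H/t, In/z/b/T/q, In/z/b/T/t, In/z/b/H/q, In/z/b/H/t, In/y/d/T/q, In/y/d/T/t, In/y/d/H/q, In/y/d/H/t, In/y/b/T/q, In/y/b/T/t, In/y/b/H/q, In/y/b/H/t. Columns: NL, NC, WL, WC.
{Stay/z/d/T/q, Stay/z/d/T/t, Stay/z/d/H/q, Stay/z/d/H/t} → row (6,0) (6,0) (1,3) (1,3)
{Stay/z/b/T/q, Stay/z/b/T/t, Stay/z/b/H/q, Stay/z/b/H/t} → row (6,0) (6,0) (6,5) (6,5)
{Stay/y/d/T/q, Stay/y/d/T/t, Stay/y/d/H/q, Stay/y/d/H/t} → row (4,6) (4,6) (1,3) (1,3)
{Stay/y/b/T/q, Stay/y/b/T/t, Stay/y/b/H/q, Stay/y/b/H/t} → row (4,6) (4,6) (6,5) (6,5)
{In/z/d/T/q, In/z/d/T/t, In/z/b/T/q, In/z/b/T/t, In/y/d/T/q, In/y/d/T/t, In/y/b/T/q, In/y/b/T/t} → row (4,1) (4,1) (6,0) (5,4)
{In/z/d/H/q, In/z/d/H/t, In/z/b/H/q, In/z/b/H/t, In/y/d/H/q, In/y/d/H/t, In/y/b/H/q, In/y/b/H/t} → row (6,3) (6,3) (6,0) (5,4)
That's 6 distinct rows out of 32 strategies.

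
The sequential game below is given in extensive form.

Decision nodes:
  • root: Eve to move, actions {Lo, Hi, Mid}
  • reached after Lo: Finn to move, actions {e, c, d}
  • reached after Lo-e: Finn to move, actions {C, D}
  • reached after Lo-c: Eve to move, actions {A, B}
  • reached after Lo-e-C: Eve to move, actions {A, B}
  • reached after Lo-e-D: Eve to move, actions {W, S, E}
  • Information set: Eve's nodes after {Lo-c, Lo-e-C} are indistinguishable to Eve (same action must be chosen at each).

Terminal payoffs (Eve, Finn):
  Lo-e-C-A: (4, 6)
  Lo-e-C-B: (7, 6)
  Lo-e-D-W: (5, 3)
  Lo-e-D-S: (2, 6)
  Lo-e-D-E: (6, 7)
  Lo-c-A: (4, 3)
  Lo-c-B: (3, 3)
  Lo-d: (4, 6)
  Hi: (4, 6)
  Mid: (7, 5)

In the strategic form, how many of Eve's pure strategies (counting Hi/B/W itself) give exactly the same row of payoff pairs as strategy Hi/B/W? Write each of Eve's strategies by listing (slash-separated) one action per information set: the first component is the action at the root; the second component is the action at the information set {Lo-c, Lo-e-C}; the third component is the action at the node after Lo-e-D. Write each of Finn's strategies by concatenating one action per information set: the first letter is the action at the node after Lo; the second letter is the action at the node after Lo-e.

Row for Hi/B/W (columns eC, eD, cC, cD, dC, dD): (4,6) (4,6) (4,6) (4,6) (4,6) (4,6).
Under Hi/B/W, Eve's choice at the information set {Lo-c, Lo-e-C} and at the node after Lo-e-D can never be reached regardless of what Finn does, so varying those choices leaves every outcome unchanged.
Holding the reachable choices fixed and varying the unreachable ones freely already gives 2 × 3 = 6 equivalent strategies.
No other strategy reproduces this row, so those 6 are the full class: Hi/A/W, Hi/A/S, Hi/A/E, Hi/B/W, Hi/B/S, Hi/B/E.

6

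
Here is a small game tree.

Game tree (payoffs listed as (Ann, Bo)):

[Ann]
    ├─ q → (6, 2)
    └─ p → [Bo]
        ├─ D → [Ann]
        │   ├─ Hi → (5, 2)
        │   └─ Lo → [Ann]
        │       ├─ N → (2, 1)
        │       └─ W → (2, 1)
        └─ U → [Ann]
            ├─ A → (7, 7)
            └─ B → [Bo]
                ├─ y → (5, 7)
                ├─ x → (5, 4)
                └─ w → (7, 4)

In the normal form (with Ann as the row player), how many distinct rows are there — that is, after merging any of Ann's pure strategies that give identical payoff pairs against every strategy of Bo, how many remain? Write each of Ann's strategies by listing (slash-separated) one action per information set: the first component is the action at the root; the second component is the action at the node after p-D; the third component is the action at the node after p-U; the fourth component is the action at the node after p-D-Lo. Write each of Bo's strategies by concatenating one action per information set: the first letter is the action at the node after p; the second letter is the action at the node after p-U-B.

Ann has 16 pure strategies: q/Hi/A/N, q/Hi/A/W, q/Hi/B/N, q/Hi/B/W, q/Lo/A/N, q/Lo/A/W, q/Lo/B/N, q/Lo/B/W, p/Hi/A/N, p/Hi/A/W, p/Hi/B/N, p/Hi/B/W, p/Lo/A/N, p/Lo/A/W, p/Lo/B/N, p/Lo/B/W. Columns: Dy, Dx, Dw, Uy, Ux, Uw.
{q/Hi/A/N, q/Hi/A/W, q/Hi/B/N, q/Hi/B/W, q/Lo/A/N, q/Lo/A/W, q/Lo/B/N, q/Lo/B/W} → row (6,2) (6,2) (6,2) (6,2) (6,2) (6,2)
{p/Hi/A/N, p/Hi/A/W} → row (5,2) (5,2) (5,2) (7,7) (7,7) (7,7)
{p/Hi/B/N, p/Hi/B/W} → row (5,2) (5,2) (5,2) (5,7) (5,4) (7,4)
{p/Lo/A/N, p/Lo/A/W} → row (2,1) (2,1) (2,1) (7,7) (7,7) (7,7)
{p/Lo/B/N, p/Lo/B/W} → row (2,1) (2,1) (2,1) (5,7) (5,4) (7,4)
That's 5 distinct rows out of 16 strategies.

5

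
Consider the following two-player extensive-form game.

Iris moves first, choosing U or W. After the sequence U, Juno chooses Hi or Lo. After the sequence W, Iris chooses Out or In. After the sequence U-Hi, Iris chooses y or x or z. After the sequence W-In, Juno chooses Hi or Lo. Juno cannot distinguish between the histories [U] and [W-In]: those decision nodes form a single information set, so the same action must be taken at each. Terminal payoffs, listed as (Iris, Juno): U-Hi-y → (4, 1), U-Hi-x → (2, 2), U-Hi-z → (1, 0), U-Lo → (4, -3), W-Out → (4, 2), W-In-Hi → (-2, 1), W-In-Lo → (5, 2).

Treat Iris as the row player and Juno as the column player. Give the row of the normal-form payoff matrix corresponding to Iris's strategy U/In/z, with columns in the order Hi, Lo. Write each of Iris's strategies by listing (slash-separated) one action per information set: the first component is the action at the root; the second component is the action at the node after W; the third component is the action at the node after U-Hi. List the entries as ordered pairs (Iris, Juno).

vs Hi: Iris plays U → Juno plays Hi at [U] → Iris plays z at [U-Hi] → (1, 0)
vs Lo: Iris plays U → Juno plays Lo at [U] → (4, -3)

(1,0) (4,-3)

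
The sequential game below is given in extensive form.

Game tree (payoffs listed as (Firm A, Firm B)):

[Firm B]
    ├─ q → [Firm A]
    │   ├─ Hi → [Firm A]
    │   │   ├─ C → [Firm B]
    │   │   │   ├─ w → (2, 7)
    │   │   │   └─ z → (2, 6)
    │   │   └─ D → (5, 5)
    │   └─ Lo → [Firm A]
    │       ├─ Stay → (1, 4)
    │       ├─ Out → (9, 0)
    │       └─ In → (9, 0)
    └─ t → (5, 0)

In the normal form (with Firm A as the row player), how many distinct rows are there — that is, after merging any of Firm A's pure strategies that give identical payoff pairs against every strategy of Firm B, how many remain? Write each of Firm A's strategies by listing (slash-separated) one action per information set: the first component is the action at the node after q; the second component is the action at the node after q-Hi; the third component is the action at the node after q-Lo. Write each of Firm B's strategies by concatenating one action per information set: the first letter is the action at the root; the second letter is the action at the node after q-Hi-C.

Firm A has 12 pure strategies: Hi/C/Stay, Hi/C/Out, Hi/C/In, Hi/D/Stay, Hi/D/Out, Hi/D/In, Lo/C/Stay, Lo/C/Out, Lo/C/In, Lo/D/Stay, Lo/D/Out, Lo/D/In. Columns: qw, qz, tw, tz.
{Hi/C/Stay, Hi/C/Out, Hi/C/In} → row (2,7) (2,6) (5,0) (5,0)
{Hi/D/Stay, Hi/D/Out, Hi/D/In} → row (5,5) (5,5) (5,0) (5,0)
{Lo/C/Stay, Lo/D/Stay} → row (1,4) (1,4) (5,0) (5,0)
{Lo/C/Out, Lo/C/In, Lo/D/Out, Lo/D/In} → row (9,0) (9,0) (5,0) (5,0)
That's 4 distinct rows out of 12 strategies.

4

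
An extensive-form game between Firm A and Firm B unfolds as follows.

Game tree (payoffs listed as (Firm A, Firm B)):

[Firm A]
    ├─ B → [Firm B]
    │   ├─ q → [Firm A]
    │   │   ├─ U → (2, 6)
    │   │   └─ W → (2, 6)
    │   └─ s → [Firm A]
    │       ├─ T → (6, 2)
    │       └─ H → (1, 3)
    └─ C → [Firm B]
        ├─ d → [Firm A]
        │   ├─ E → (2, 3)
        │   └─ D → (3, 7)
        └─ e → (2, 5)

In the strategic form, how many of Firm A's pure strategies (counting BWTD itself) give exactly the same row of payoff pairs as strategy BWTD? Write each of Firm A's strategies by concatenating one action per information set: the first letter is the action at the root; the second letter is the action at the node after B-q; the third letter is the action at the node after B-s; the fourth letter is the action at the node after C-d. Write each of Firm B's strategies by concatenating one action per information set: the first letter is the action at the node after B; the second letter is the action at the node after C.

4

Row for BWTD (columns qd, qe, sd, se): (2,6) (2,6) (6,2) (6,2).
Under BWTD, Firm A's choice at the node after C-d can never be reached regardless of what Firm B does, so varying those choices leaves every outcome unchanged.
Holding the reachable choices fixed and varying the unreachable one freely already gives 2 equivalent strategies.
Checking the remaining rows, BUTE, BUTD also happen to give the same payoffs in every column, bringing the total to 4: BUTE, BUTD, BWTE, BWTD.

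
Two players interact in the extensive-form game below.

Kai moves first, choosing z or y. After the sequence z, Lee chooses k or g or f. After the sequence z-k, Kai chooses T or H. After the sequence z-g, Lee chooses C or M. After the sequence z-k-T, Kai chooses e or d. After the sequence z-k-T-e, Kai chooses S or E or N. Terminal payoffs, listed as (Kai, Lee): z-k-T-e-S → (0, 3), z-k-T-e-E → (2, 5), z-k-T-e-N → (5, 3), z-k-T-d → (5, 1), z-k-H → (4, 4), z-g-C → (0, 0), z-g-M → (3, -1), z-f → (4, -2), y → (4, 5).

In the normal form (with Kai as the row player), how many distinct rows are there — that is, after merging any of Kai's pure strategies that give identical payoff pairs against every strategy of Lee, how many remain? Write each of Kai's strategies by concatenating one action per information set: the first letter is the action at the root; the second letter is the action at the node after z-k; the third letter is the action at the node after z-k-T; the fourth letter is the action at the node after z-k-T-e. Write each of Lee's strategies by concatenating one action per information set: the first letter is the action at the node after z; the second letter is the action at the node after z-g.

Kai has 24 pure strategies: zTeS, zTeE, zTeN, zTdS, zTdE, zTdN, zHeS, zHeE, zHeN, zHdS, zHdE, zHdN, yTeS, yTeE, yTeN, yTdS, yTdE, yTdN, yHeS, yHeE, yHeN, yHdS, yHdE, yHdN. Columns: kC, kM, gC, gM, fC, fM.
{zTeS} → row (0,3) (0,3) (0,0) (3,-1) (4,-2) (4,-2)
{zTeE} → row (2,5) (2,5) (0,0) (3,-1) (4,-2) (4,-2)
{zTeN} → row (5,3) (5,3) (0,0) (3,-1) (4,-2) (4,-2)
{zTdS, zTdE, zTdN} → row (5,1) (5,1) (0,0) (3,-1) (4,-2) (4,-2)
{zHeS, zHeE, zHeN, zHdS, zHdE, zHdN} → row (4,4) (4,4) (0,0) (3,-1) (4,-2) (4,-2)
{yTeS, yTeE, yTeN, yTdS, yTdE, yTdN, yHeS, yHeE, yHeN, yHdS, yHdE, yHdN} → row (4,5) (4,5) (4,5) (4,5) (4,5) (4,5)
That's 6 distinct rows out of 24 strategies.

6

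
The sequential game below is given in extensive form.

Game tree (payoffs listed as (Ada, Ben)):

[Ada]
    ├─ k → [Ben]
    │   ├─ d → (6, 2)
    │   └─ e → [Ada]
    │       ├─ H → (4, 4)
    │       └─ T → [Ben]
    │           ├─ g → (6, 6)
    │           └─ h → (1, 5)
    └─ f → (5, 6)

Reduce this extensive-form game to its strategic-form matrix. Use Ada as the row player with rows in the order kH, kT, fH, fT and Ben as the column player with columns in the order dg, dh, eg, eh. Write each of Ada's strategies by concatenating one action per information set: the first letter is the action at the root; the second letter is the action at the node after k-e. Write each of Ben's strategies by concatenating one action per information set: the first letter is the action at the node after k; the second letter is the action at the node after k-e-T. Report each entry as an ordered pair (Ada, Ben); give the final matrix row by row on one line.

kH: (6,2) (6,2) (4,4) (4,4) | kT: (6,2) (6,2) (6,6) (1,5) | fH: (5,6) (5,6) (5,6) (5,6) | fT: (5,6) (5,6) (5,6) (5,6)

           dg       dh       eg       eh
  kH    (6,2)    (6,2)    (4,4)    (4,4)
  kT    (6,2)    (6,2)    (6,6)    (1,5)
  fH    (5,6)    (5,6)    (5,6)    (5,6)
  fT    (5,6)    (5,6)    (5,6)    (5,6)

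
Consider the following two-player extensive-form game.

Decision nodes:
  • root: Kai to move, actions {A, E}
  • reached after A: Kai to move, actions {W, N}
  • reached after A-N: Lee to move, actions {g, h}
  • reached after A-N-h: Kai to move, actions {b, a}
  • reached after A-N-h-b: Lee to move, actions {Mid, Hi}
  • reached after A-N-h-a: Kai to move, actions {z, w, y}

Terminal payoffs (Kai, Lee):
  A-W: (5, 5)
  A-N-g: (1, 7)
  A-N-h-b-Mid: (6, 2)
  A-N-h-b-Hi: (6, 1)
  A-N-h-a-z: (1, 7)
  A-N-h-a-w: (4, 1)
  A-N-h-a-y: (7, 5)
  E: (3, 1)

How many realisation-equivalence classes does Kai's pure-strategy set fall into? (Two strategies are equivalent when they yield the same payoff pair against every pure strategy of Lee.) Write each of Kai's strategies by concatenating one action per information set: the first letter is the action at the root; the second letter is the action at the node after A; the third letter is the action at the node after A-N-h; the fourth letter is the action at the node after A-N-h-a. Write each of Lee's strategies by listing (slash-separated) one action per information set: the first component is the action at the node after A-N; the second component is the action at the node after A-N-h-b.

6

Kai has 24 pure strategies: AWbz, AWbw, AWby, AWaz, AWaw, AWay, ANbz, ANbw, ANby, ANaz, ANaw, ANay, EWbz, EWbw, EWby, EWaz, EWaw, EWay, ENbz, ENbw, ENby, ENaz, ENaw, ENay. Columns: g/Mid, g/Hi, h/Mid, h/Hi.
{AWbz, AWbw, AWby, AWaz, AWaw, AWay} → row (5,5) (5,5) (5,5) (5,5)
{ANbz, ANbw, ANby} → row (1,7) (1,7) (6,2) (6,1)
{ANaz} → row (1,7) (1,7) (1,7) (1,7)
{ANaw} → row (1,7) (1,7) (4,1) (4,1)
{ANay} → row (1,7) (1,7) (7,5) (7,5)
{EWbz, EWbw, EWby, EWaz, EWaw, EWay, ENbz, ENbw, ENby, ENaz, ENaw, ENay} → row (3,1) (3,1) (3,1) (3,1)
That's 6 distinct rows out of 24 strategies.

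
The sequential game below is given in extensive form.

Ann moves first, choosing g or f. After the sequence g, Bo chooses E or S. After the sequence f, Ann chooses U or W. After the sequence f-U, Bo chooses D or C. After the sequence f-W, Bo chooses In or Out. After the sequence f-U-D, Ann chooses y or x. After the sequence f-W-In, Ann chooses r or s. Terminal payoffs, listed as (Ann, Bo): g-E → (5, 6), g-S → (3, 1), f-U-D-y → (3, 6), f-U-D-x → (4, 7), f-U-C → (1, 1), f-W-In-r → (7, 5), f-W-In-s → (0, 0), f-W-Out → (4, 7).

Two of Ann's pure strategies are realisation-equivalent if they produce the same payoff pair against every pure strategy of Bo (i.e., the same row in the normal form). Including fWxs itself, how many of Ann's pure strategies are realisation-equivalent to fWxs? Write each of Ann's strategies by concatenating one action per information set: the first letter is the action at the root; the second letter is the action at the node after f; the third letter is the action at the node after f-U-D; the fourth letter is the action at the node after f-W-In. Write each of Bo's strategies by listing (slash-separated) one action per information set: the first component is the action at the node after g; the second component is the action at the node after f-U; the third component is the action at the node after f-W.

Row for fWxs (columns E/D/In, E/D/Out, E/C/In, E/C/Out, S/D/In, S/D/Out, S/C/In, S/C/Out): (0,0) (4,7) (0,0) (4,7) (0,0) (4,7) (0,0) (4,7).
Under fWxs, Ann's choice at the node after f-U-D can never be reached regardless of what Bo does, so varying those choices leaves every outcome unchanged.
Holding the reachable choices fixed and varying the unreachable one freely already gives 2 equivalent strategies.
No other strategy reproduces this row, so those 2 are the full class: fWys, fWxs.

2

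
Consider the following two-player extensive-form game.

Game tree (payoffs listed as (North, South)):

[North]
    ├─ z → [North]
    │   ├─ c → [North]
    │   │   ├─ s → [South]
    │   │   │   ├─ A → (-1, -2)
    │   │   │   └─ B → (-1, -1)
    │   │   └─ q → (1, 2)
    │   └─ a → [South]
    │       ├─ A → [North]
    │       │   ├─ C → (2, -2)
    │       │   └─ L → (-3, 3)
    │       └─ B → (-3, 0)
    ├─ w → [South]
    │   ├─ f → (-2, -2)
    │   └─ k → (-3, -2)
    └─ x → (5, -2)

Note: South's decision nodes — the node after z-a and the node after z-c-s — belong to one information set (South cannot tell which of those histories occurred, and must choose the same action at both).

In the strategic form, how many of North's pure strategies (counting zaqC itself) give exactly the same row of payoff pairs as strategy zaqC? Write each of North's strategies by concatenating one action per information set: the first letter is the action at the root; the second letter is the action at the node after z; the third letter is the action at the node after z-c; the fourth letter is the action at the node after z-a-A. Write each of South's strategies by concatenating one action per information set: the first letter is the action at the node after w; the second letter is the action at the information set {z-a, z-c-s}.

2

Row for zaqC (columns fA, fB, kA, kB): (2,-2) (-3,0) (2,-2) (-3,0).
Under zaqC, North's choice at the node after z-c can never be reached regardless of what South does, so varying those choices leaves every outcome unchanged.
Holding the reachable choices fixed and varying the unreachable one freely already gives 2 equivalent strategies.
No other strategy reproduces this row, so those 2 are the full class: zasC, zaqC.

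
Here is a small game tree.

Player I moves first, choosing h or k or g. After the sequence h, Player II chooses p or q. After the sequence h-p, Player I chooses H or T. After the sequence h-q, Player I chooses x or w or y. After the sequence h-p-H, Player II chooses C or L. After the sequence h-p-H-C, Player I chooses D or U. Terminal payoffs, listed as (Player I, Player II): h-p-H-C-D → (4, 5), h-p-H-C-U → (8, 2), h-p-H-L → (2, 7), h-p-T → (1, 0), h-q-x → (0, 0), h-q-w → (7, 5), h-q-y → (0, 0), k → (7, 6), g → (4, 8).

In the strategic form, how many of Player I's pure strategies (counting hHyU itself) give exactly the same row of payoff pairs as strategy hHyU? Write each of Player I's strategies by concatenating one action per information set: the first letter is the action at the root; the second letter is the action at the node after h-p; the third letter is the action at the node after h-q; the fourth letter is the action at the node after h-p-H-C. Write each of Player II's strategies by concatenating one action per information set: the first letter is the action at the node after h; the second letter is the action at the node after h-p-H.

Row for hHyU (columns pC, pL, qC, qL): (8,2) (2,7) (0,0) (0,0).
Every one of Player I's information sets is on the play path for some reply by Player II when Player I follows hHyU.
Even so, hHxU happens to produce the same payoff in every column — so 2 strategies share this row.

2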